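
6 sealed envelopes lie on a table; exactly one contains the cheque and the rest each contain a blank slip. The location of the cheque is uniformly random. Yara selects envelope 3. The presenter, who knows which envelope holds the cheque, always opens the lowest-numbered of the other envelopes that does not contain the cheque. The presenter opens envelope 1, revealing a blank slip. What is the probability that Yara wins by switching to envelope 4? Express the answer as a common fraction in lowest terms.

Apply Bayes' rule, conditioning on where the cheque actually is.
If it is in envelope 1 (prior 1/6): the presenter opened envelope 1, so this case is ruled out; weight (1/6)·0 = 0.
If it is in any of envelopes 2, 3, 4, 5, and 6 (prior 1/6 each): envelope 1 is the lowest-numbered option available, probability 1; weight (1/6)·1 = 1/6 each.
The weights sum to 5/6.
So P(the cheque in envelope 4 | the presenter opened envelope 1) = (1/6) / (5/6) = 1/5.

1/5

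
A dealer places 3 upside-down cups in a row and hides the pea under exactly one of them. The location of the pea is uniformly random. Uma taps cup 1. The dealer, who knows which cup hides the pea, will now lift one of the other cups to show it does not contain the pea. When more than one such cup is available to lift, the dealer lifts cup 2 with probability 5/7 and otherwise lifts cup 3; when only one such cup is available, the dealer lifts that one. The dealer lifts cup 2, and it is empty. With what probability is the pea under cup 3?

7/12

Consider each possible location of the pea in turn.
If it is under cup 1 (prior 1/3): cup 2 is available, opened with probability 5/7; weight (1/3)·(5/7) = 5/21.
If it is under cup 2 (prior 1/3): the dealer opened cup 2, so this case is ruled out; weight (1/3)·0 = 0.
If it is under cup 3 (prior 1/3): only cup 2 is available, probability 1; weight (1/3)·1 = 1/3.
The weights sum to 4/7.
So P(the pea under cup 3 | the dealer opened cup 2) = (1/3) / (4/7) = 7/12.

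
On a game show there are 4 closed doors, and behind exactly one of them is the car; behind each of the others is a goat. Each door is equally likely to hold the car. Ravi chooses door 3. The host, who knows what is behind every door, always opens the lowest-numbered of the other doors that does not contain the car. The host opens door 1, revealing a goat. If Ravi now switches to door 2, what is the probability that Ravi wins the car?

Apply Bayes' rule, conditioning on where the car actually is.
If it is behind door 1 (prior 1/4): the host opened door 1, so this case is ruled out; weight (1/4)·0 = 0.
If it is behind any of doors 2, 3, and 4 (prior 1/4 each): door 1 is the lowest-numbered option available, probability 1; weight (1/4)·1 = 1/4 each.
The weights sum to 3/4.
So P(the car behind door 2 | the host opened door 1) = (1/4) / (3/4) = 1/3.

1/3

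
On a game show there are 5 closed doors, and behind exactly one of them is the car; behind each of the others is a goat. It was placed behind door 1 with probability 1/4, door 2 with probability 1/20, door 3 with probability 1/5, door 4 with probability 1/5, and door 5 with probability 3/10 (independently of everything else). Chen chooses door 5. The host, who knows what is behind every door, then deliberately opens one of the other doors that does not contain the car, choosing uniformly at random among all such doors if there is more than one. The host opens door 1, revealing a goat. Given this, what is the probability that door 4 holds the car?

Consider each possible location of the car in turn.
If it is behind door 1 (prior 1/4): the host opened door 1, so this case is ruled out; weight (1/4)·0 = 0.
If it is behind door 2 (prior 1/20): the host has 3 equally likely choices, so probability 1/3; weight (1/20)·(1/3) = 1/60.
If it is behind either of doors 3 and 4 (prior 1/5 each): the host has 3 equally likely choices, so probability 1/3; weight (1/5)·(1/3) = 1/15 each.
If it is behind door 5 (prior 3/10): the host has 4 equally likely choices, so probability 1/4; weight (3/10)·(1/4) = 3/40.
The weights sum to 9/40.
So P(the car behind door 4 | the host opened door 1) = (1/15) / (9/40) = 8/27.

8/27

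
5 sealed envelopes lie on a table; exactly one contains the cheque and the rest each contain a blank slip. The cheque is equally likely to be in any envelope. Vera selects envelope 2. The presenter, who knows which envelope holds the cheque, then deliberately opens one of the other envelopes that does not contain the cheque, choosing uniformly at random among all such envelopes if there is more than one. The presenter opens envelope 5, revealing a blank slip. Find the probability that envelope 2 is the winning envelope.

Apply Bayes' rule, conditioning on where the cheque actually is.
If it is in any of envelopes 1, 3, and 4 (prior 1/5 each): the presenter has 3 equally likely choices, so probability 1/3; weight (1/5)·(1/3) = 1/15 each.
If it is in envelope 2 (prior 1/5): the presenter has 4 equally likely choices, so probability 1/4; weight (1/5)·(1/4) = 1/20.
If it is in envelope 5 (prior 1/5): the presenter opened envelope 5, so this case is ruled out; weight (1/5)·0 = 0.
The weights sum to 1/4.
So P(the cheque in envelope 2 | the presenter opened envelope 5) = (1/20) / (1/4) = 1/5.

1/5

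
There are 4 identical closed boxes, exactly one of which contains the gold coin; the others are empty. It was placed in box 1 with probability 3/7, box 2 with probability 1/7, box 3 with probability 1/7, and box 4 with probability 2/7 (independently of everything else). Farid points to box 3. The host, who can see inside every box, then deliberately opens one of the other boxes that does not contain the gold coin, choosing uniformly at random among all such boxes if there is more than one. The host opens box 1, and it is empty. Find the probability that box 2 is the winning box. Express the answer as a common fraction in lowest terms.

3/11

Apply Bayes' rule, conditioning on where the gold coin actually is.
If it is in box 1 (prior 3/7): the host opened box 1, so this case is ruled out; weight (3/7)·0 = 0.
If it is in box 2 (prior 1/7): the host has 2 equally likely choices, so probability 1/2; weight (1/7)·(1/2) = 1/14.
If it is in box 3 (prior 1/7): the host has 3 equally likely choices, so probability 1/3; weight (1/7)·(1/3) = 1/21.
If it is in box 4 (prior 2/7): the host has 2 equally likely choices, so probability 1/2; weight (2/7)·(1/2) = 1/7.
The weights sum to 11/42.
So P(the gold coin in box 2 | the host opened box 1) = (1/14) / (11/42) = 3/11.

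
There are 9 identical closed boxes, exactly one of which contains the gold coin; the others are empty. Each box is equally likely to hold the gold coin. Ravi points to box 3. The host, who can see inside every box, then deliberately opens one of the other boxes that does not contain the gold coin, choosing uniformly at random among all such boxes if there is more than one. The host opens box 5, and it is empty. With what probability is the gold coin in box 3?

Consider each possible location of the gold coin in turn.
If it is in any of boxes 1, 2, 4, 6, 7, 8, and 9 (prior 1/9 each): the host has 7 equally likely choices, so probability 1/7; weight (1/9)·(1/7) = 1/63 each.
If it is in box 3 (prior 1/9): the host has 8 equally likely choices, so probability 1/8; weight (1/9)·(1/8) = 1/72.
If it is in box 5 (prior 1/9): the host opened box 5, so this case is ruled out; weight (1/9)·0 = 0.
The weights sum to 1/8.
So P(the gold coin in box 3 | the host opened box 5) = (1/72) / (1/8) = 1/9.

1/9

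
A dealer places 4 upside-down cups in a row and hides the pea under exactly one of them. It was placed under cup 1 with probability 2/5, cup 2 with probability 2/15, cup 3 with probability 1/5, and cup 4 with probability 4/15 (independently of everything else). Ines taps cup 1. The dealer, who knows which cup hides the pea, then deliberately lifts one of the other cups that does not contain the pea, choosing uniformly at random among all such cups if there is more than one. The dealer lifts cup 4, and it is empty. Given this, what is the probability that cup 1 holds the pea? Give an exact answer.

4/9

Consider each possible location of the pea in turn.
If it is under cup 1 (prior 2/5): the dealer has 3 equally likely choices, so probability 1/3; weight (2/5)·(1/3) = 2/15.
If it is under cup 2 (prior 2/15): the dealer has 2 equally likely choices, so probability 1/2; weight (2/15)·(1/2) = 1/15.
If it is under cup 3 (prior 1/5): the dealer has 2 equally likely choices, so probability 1/2; weight (1/5)·(1/2) = 1/10.
If it is under cup 4 (prior 4/15): the dealer opened cup 4, so this case is ruled out; weight (4/15)·0 = 0.
The weights sum to 3/10.
So P(the pea under cup 1 | the dealer opened cup 4) = (2/15) / (3/10) = 4/9.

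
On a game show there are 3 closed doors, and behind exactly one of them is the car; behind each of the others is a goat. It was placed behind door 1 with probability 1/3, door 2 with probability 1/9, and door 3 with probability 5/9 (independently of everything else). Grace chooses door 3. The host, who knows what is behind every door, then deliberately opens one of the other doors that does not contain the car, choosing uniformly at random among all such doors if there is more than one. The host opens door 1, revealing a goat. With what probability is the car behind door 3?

Condition on the true location of the car.
If it is behind door 1 (prior 1/3): the host opened door 1, so this case is ruled out; weight (1/3)·0 = 0.
If it is behind door 2 (prior 1/9): the host has no choice, probability 1; weight (1/9)·1 = 1/9.
If it is behind door 3 (prior 5/9): the host has 2 equally likely choices, so probability 1/2; weight (5/9)·(1/2) = 5/18.
The weights sum to 7/18.
So P(the car behind door 3 | the host opened door 1) = (5/18) / (7/18) = 5/7.

5/7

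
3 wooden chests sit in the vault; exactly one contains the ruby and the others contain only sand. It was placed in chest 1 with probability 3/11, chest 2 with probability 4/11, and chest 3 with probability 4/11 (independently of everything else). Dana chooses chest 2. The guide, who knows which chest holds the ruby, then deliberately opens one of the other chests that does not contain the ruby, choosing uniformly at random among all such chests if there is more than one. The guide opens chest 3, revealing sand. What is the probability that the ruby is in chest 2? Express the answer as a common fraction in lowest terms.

2/5

Condition on the true location of the ruby.
If it is in chest 1 (prior 3/11): the guide has no choice, probability 1; weight (3/11)·1 = 3/11.
If it is in chest 2 (prior 4/11): the guide has 2 equally likely choices, so probability 1/2; weight (4/11)·(1/2) = 2/11.
If it is in chest 3 (prior 4/11): the guide opened chest 3, so this case is ruled out; weight (4/11)·0 = 0.
The weights sum to 5/11.
So P(the ruby in chest 2 | the guide opened chest 3) = (2/11) / (5/11) = 2/5.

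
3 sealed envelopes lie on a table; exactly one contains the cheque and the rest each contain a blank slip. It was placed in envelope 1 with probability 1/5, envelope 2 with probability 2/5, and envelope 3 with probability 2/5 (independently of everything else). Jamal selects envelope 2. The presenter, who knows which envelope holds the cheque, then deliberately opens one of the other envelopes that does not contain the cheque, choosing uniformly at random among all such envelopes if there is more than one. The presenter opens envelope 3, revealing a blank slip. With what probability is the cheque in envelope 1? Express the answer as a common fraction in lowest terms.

Consider each possible location of the cheque in turn.
If it is in envelope 1 (prior 1/5): the presenter has no choice, probability 1; weight (1/5)·1 = 1/5.
If it is in envelope 2 (prior 2/5): the presenter has 2 equally likely choices, so probability 1/2; weight (2/5)·(1/2) = 1/5.
If it is in envelope 3 (prior 2/5): the presenter opened envelope 3, so this case is ruled out; weight (2/5)·0 = 0.
The weights sum to 2/5.
So P(the cheque in envelope 1 | the presenter opened envelope 3) = (1/5) / (2/5) = 1/2.

1/2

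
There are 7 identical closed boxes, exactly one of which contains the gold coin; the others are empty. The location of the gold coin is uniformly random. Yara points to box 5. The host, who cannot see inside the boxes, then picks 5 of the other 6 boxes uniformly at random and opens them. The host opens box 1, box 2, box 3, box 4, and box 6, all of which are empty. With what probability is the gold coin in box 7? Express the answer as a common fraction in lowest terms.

Consider each possible location of the gold coin in turn.
If it is in any of boxes 1, 2, 3, 4, and 6 (prior 1/7 each): that box was opened and seen not to hold the prize — ruled out; weight (1/7)·0 = 0 each.
If it is in either of boxes 5 and 7 (prior 1/7 each): the host picks exactly this set with probability 1/6 regardless, and none is the prize; weight (1/7)·(1/6) = 1/42 each.
The weights sum to 1/21.
So P(the gold coin in box 7 | the host opened box 1, box 2, box 3, box 4, and box 6) = (1/42) / (1/21) = 1/2.

1/2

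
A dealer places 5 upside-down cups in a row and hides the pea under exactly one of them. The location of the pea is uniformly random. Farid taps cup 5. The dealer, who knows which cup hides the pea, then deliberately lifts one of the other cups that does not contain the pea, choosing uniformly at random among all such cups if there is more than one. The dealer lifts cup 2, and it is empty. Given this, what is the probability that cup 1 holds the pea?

4/15

Apply Bayes' rule, conditioning on where the pea actually is.
If it is under any of cups 1, 3, and 4 (prior 1/5 each): the dealer has 3 equally likely choices, so probability 1/3; weight (1/5)·(1/3) = 1/15 each.
If it is under cup 2 (prior 1/5): the dealer opened cup 2, so this case is ruled out; weight (1/5)·0 = 0.
If it is under cup 5 (prior 1/5): the dealer has 4 equally likely choices, so probability 1/4; weight (1/5)·(1/4) = 1/20.
The weights sum to 1/4.
So P(the pea under cup 1 | the dealer opened cup 2) = (1/15) / (1/4) = 4/15.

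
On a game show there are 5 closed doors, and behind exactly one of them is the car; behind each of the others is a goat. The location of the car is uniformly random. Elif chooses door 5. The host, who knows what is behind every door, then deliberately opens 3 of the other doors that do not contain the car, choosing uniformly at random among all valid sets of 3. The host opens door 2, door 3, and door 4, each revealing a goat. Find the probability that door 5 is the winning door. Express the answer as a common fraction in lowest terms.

Condition on the true location of the car.
If it is behind door 1 (prior 1/5): the host has no choice, probability 1; weight (1/5)·1 = 1/5.
If it is behind any of doors 2, 3, and 4 (prior 1/5 each): that door was opened and seen not to hold the prize — ruled out; weight (1/5)·0 = 0 each.
If it is behind door 5 (prior 1/5): the host has 4 equally likely choices, so probability 1/4; weight (1/5)·(1/4) = 1/20.
The weights sum to 1/4.
So P(the car behind door 5 | the host opened door 2, door 3, and door 4) = (1/20) / (1/4) = 1/5.

1/5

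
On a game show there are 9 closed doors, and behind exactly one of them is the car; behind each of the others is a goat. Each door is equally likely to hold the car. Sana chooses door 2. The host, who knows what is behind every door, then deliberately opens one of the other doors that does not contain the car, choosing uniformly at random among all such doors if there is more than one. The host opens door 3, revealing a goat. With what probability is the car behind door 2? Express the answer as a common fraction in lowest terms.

Condition on the true location of the car.
If it is behind any of doors 1, 4, 5, 6, 7, 8, and 9 (prior 1/9 each): the host has 7 equally likely choices, so probability 1/7; weight (1/9)·(1/7) = 1/63 each.
If it is behind door 2 (prior 1/9): the host has 8 equally likely choices, so probability 1/8; weight (1/9)·(1/8) = 1/72.
If it is behind door 3 (prior 1/9): the host opened door 3, so this case is ruled out; weight (1/9)·0 = 0.
The weights sum to 1/8.
So P(the car behind door 2 | the host opened door 3) = (1/72) / (1/8) = 1/9.

1/9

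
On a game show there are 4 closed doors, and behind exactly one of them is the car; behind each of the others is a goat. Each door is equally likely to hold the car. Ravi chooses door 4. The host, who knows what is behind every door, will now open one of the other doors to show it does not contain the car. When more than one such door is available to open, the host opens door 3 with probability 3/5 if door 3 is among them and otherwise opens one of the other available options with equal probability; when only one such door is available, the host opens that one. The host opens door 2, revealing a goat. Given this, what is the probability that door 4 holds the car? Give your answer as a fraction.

2/11

Apply Bayes' rule, conditioning on where the car actually is.
If it is behind door 1 (prior 1/4): door 3 is available but not opened, probability 2/5; weight (1/4)·(2/5) = 1/10.
If it is behind door 2 (prior 1/4): the host opened door 2, so this case is ruled out; weight (1/4)·0 = 0.
If it is behind door 3 (prior 1/4): door 3 holds the prize so is unavailable; the host chooses uniformly among the 2 others, probability 1/2; weight (1/4)·(1/2) = 1/8.
If it is behind door 4 (prior 1/4): door 3 is available but not opened; door 2 gets probability (1 − 3/5)/2 = 1/5; weight (1/4)·(1/5) = 1/20.
The weights sum to 11/40.
So P(the car behind door 4 | the host opened door 2) = (1/20) / (11/40) = 2/11.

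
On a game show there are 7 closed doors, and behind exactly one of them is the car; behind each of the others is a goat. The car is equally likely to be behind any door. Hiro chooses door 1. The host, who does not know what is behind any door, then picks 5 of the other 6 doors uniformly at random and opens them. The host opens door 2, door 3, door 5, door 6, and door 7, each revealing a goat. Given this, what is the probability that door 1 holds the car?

Condition on the true location of the car.
If it is behind either of doors 1 and 4 (prior 1/7 each): the host picks exactly this set with probability 1/6 regardless, and none is the prize; weight (1/7)·(1/6) = 1/42 each.
If it is behind any of doors 2, 3, 5, 6, and 7 (prior 1/7 each): that door was opened and seen not to hold the prize — ruled out; weight (1/7)·0 = 0 each.
The weights sum to 1/21.
So P(the car behind door 1 | the host opened door 2, door 3, door 5, door 6, and door 7) = (1/42) / (1/21) = 1/2.

1/2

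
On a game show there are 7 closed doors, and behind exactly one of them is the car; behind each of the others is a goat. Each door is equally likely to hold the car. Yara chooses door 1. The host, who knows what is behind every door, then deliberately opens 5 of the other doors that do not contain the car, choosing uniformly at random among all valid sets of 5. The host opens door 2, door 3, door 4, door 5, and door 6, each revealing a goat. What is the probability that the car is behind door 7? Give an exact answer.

6/7

Consider each possible location of the car in turn.
If it is behind door 1 (prior 1/7): the host has 6 equally likely choices, so probability 1/6; weight (1/7)·(1/6) = 1/42.
If it is behind any of doors 2, 3, 4, 5, and 6 (prior 1/7 each): that door was opened and seen not to hold the prize — ruled out; weight (1/7)·0 = 0 each.
If it is behind door 7 (prior 1/7): the host has no choice, probability 1; weight (1/7)·1 = 1/7.
The weights sum to 1/6.
So P(the car behind door 7 | the host opened door 2, door 3, door 4, door 5, and door 6) = (1/7) / (1/6) = 6/7.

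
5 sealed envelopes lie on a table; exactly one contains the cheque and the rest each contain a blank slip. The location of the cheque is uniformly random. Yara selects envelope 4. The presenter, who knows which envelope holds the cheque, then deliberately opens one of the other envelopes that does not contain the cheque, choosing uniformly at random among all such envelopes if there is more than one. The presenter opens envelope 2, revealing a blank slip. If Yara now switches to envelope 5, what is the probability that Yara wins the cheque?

Consider each possible location of the cheque in turn.
If it is in any of envelopes 1, 3, and 5 (prior 1/5 each): the presenter has 3 equally likely choices, so probability 1/3; weight (1/5)·(1/3) = 1/15 each.
If it is in envelope 2 (prior 1/5): the presenter opened envelope 2, so this case is ruled out; weight (1/5)·0 = 0.
If it is in envelope 4 (prior 1/5): the presenter has 4 equally likely choices, so probability 1/4; weight (1/5)·(1/4) = 1/20.
The weights sum to 1/4.
So P(the cheque in envelope 5 | the presenter opened envelope 2) = (1/15) / (1/4) = 4/15.

4/15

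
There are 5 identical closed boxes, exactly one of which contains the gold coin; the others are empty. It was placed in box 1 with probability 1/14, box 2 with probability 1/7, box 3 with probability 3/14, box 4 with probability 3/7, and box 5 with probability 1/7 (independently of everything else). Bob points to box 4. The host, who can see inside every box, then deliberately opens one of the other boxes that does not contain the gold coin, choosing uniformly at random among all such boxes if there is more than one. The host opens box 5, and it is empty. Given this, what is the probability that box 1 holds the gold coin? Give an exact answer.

Consider each possible location of the gold coin in turn.
If it is in box 1 (prior 1/14): the host has 3 equally likely choices, so probability 1/3; weight (1/14)·(1/3) = 1/42.
If it is in box 2 (prior 1/7): the host has 3 equally likely choices, so probability 1/3; weight (1/7)·(1/3) = 1/21.
If it is in box 3 (prior 3/14): the host has 3 equally likely choices, so probability 1/3; weight (3/14)·(1/3) = 1/14.
If it is in box 4 (prior 3/7): the host has 4 equally likely choices, so probability 1/4; weight (3/7)·(1/4) = 3/28.
If it is in box 5 (prior 1/7): the host opened box 5, so this case is ruled out; weight (1/7)·0 = 0.
The weights sum to 1/4.
So P(the gold coin in box 1 | the host opened box 5) = (1/42) / (1/4) = 2/21.

2/21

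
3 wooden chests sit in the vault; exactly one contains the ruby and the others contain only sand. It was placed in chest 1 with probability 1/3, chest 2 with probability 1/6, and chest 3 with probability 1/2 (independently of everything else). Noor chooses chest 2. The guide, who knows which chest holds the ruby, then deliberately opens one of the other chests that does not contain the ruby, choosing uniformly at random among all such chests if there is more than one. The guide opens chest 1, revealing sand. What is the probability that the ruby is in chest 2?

Consider each possible location of the ruby in turn.
If it is in chest 1 (prior 1/3): the guide opened chest 1, so this case is ruled out; weight (1/3)·0 = 0.
If it is in chest 2 (prior 1/6): the guide has 2 equally likely choices, so probability 1/2; weight (1/6)·(1/2) = 1/12.
If it is in chest 3 (prior 1/2): the guide has no choice, probability 1; weight (1/2)·1 = 1/2.
The weights sum to 7/12.
So P(the ruby in chest 2 | the guide opened chest 1) = (1/12) / (7/12) = 1/7.

1/7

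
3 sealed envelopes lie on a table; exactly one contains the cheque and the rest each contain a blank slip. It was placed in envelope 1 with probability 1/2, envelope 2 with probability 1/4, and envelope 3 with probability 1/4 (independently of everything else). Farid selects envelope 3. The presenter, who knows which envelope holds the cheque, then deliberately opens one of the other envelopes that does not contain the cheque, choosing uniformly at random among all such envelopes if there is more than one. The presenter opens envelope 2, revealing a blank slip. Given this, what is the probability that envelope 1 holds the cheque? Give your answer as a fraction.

Condition on the true location of the cheque.
If it is in envelope 1 (prior 1/2): the presenter has no choice, probability 1; weight (1/2)·1 = 1/2.
If it is in envelope 2 (prior 1/4): the presenter opened envelope 2, so this case is ruled out; weight (1/4)·0 = 0.
If it is in envelope 3 (prior 1/4): the presenter has 2 equally likely choices, so probability 1/2; weight (1/4)·(1/2) = 1/8.
The weights sum to 5/8.
So P(the cheque in envelope 1 | the presenter opened envelope 2) = (1/2) / (5/8) = 4/5.

4/5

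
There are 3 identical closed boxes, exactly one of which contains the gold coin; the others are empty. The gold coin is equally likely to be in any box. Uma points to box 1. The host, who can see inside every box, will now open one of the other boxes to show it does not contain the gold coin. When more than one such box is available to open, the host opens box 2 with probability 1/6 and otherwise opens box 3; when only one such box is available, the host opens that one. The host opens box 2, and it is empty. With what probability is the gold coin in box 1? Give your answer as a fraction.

1/7

Consider each possible location of the gold coin in turn.
If it is in box 1 (prior 1/3): box 2 is available, opened with probability 1/6; weight (1/3)·(1/6) = 1/18.
If it is in box 2 (prior 1/3): the host opened box 2, so this case is ruled out; weight (1/3)·0 = 0.
If it is in box 3 (prior 1/3): only box 2 is available, probability 1; weight (1/3)·1 = 1/3.
The weights sum to 7/18.
So P(the gold coin in box 1 | the host opened box 2) = (1/18) / (7/18) = 1/7.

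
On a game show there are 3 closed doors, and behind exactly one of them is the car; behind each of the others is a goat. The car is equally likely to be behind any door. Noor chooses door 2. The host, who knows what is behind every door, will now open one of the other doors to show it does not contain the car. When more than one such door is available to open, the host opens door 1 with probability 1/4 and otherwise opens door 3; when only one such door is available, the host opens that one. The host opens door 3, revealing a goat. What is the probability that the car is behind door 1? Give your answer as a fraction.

4/7

Apply Bayes' rule, conditioning on where the car actually is.
If it is behind door 1 (prior 1/3): only door 3 is available, probability 1; weight (1/3)·1 = 1/3.
If it is behind door 2 (prior 1/3): door 1 is available but not opened, probability 3/4; weight (1/3)·(3/4) = 1/4.
If it is behind door 3 (prior 1/3): the host opened door 3, so this case is ruled out; weight (1/3)·0 = 0.
The weights sum to 7/12.
So P(the car behind door 1 | the host opened door 3) = (1/3) / (7/12) = 4/7.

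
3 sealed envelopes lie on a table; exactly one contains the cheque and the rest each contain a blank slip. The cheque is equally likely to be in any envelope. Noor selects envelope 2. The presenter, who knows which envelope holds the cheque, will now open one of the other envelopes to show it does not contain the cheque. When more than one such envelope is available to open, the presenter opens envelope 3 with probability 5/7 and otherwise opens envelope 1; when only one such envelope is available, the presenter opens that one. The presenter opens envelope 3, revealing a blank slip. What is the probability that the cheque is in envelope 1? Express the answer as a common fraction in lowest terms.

Apply Bayes' rule, conditioning on where the cheque actually is.
If it is in envelope 1 (prior 1/3): only envelope 3 is available, probability 1; weight (1/3)·1 = 1/3.
If it is in envelope 2 (prior 1/3): envelope 3 is available, opened with probability 5/7; weight (1/3)·(5/7) = 5/21.
If it is in envelope 3 (prior 1/3): the presenter opened envelope 3, so this case is ruled out; weight (1/3)·0 = 0.
The weights sum to 4/7.
So P(the cheque in envelope 1 | the presenter opened envelope 3) = (1/3) / (4/7) = 7/12.

7/12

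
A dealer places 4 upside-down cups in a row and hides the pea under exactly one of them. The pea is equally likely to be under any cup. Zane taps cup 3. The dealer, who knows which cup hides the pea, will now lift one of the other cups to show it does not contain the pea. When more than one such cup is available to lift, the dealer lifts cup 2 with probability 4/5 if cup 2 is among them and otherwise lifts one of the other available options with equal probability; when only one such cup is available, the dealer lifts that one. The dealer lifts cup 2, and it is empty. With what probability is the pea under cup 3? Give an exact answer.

Apply Bayes' rule, conditioning on where the pea actually is.
If it is under any of cups 1, 3, and 4 (prior 1/4 each): cup 2 is available, opened with probability 4/5; weight (1/4)·(4/5) = 1/5 each.
If it is under cup 2 (prior 1/4): the dealer opened cup 2, so this case is ruled out; weight (1/4)·0 = 0.
The weights sum to 3/5.
So P(the pea under cup 3 | the dealer opened cup 2) = (1/5) / (3/5) = 1/3.

1/3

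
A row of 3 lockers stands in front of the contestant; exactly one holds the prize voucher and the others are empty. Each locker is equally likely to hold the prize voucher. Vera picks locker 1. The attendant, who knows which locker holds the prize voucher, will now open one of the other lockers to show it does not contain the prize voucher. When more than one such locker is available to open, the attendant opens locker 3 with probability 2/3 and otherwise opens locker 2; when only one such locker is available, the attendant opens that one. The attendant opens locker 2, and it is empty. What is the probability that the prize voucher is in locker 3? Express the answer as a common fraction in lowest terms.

3/4

Consider each possible location of the prize voucher in turn.
If it is in locker 1 (prior 1/3): locker 3 is available but not opened, probability 1/3; weight (1/3)·(1/3) = 1/9.
If it is in locker 2 (prior 1/3): the attendant opened locker 2, so this case is ruled out; weight (1/3)·0 = 0.
If it is in locker 3 (prior 1/3): only locker 2 is available, probability 1; weight (1/3)·1 = 1/3.
The weights sum to 4/9.
So P(the prize voucher in locker 3 | the attendant opened locker 2) = (1/3) / (4/9) = 3/4.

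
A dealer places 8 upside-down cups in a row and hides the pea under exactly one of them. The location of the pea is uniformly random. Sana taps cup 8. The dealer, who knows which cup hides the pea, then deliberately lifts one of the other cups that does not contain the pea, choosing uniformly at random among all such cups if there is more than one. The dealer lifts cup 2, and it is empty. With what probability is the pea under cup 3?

7/48

Apply Bayes' rule, conditioning on where the pea actually is.
If it is under any of cups 1, 3, 4, 5, 6, and 7 (prior 1/8 each): the dealer has 6 equally likely choices, so probability 1/6; weight (1/8)·(1/6) = 1/48 each.
If it is under cup 2 (prior 1/8): the dealer opened cup 2, so this case is ruled out; weight (1/8)·0 = 0.
If it is under cup 8 (prior 1/8): the dealer has 7 equally likely choices, so probability 1/7; weight (1/8)·(1/7) = 1/56.
The weights sum to 1/7.
So P(the pea under cup 3 | the dealer opened cup 2) = (1/48) / (1/7) = 7/48.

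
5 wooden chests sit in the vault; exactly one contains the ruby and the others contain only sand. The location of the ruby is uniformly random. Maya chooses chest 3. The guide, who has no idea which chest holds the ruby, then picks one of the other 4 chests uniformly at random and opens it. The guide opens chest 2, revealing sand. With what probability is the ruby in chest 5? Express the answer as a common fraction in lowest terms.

Consider each possible location of the ruby in turn.
If it is in any of chests 1, 3, 4, and 5 (prior 1/5 each): the guide picks chest 2 with probability 1/4 regardless, and it is not the prize; weight (1/5)·(1/4) = 1/20 each.
If it is in chest 2 (prior 1/5): the guide opened chest 2, so this case is ruled out; weight (1/5)·0 = 0.
The weights sum to 1/5.
So P(the ruby in chest 5 | the guide opened chest 2) = (1/20) / (1/5) = 1/4.

1/4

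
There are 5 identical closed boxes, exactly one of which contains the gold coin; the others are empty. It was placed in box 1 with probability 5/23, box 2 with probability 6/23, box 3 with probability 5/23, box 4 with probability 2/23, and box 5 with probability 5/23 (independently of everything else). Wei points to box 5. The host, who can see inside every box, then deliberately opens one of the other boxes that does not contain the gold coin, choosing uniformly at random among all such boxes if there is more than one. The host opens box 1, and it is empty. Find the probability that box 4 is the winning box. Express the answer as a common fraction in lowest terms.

Apply Bayes' rule, conditioning on where the gold coin actually is.
If it is in box 1 (prior 5/23): the host opened box 1, so this case is ruled out; weight (5/23)·0 = 0.
If it is in box 2 (prior 6/23): the host has 3 equally likely choices, so probability 1/3; weight (6/23)·(1/3) = 2/23.
If it is in box 3 (prior 5/23): the host has 3 equally likely choices, so probability 1/3; weight (5/23)·(1/3) = 5/69.
If it is in box 4 (prior 2/23): the host has 3 equally likely choices, so probability 1/3; weight (2/23)·(1/3) = 2/69.
If it is in box 5 (prior 5/23): the host has 4 equally likely choices, so probability 1/4; weight (5/23)·(1/4) = 5/92.
The weights sum to 67/276.
So P(the gold coin in box 4 | the host opened box 1) = (2/69) / (67/276) = 8/67.

8/67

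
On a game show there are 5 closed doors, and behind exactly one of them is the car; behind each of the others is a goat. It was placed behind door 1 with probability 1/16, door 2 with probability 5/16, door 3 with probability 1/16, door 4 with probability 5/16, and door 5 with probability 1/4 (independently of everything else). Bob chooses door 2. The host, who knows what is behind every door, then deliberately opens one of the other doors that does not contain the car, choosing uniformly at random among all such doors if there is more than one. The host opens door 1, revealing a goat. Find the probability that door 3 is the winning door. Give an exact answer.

4/55

Apply Bayes' rule, conditioning on where the car actually is.
If it is behind door 1 (prior 1/16): the host opened door 1, so this case is ruled out; weight (1/16)·0 = 0.
If it is behind door 2 (prior 5/16): the host has 4 equally likely choices, so probability 1/4; weight (5/16)·(1/4) = 5/64.
If it is behind door 3 (prior 1/16): the host has 3 equally likely choices, so probability 1/3; weight (1/16)·(1/3) = 1/48.
If it is behind door 4 (prior 5/16): the host has 3 equally likely choices, so probability 1/3; weight (5/16)·(1/3) = 5/48.
If it is behind door 5 (prior 1/4): the host has 3 equally likely choices, so probability 1/3; weight (1/4)·(1/3) = 1/12.
The weights sum to 55/192.
So P(the car behind door 3 | the host opened door 1) = (1/48) / (55/192) = 4/55.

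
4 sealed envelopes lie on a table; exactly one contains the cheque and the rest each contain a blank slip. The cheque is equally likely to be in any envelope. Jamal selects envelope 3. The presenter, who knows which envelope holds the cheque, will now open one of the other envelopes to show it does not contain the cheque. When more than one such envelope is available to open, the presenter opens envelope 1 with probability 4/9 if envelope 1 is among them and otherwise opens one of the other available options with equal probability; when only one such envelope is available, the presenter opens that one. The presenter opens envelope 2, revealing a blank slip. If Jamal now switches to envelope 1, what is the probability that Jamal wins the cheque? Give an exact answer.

Consider each possible location of the cheque in turn.
If it is in envelope 1 (prior 1/4): envelope 1 holds the prize so is unavailable; the presenter chooses uniformly among the 2 others, probability 1/2; weight (1/4)·(1/2) = 1/8.
If it is in envelope 2 (prior 1/4): the presenter opened envelope 2, so this case is ruled out; weight (1/4)·0 = 0.
If it is in envelope 3 (prior 1/4): envelope 1 is available but not opened; envelope 2 gets probability (1 − 4/9)/2 = 5/18; weight (1/4)·(5/18) = 5/72.
If it is in envelope 4 (prior 1/4): envelope 1 is available but not opened, probability 5/9; weight (1/4)·(5/9) = 5/36.
The weights sum to 1/3.
So P(the cheque in envelope 1 | the presenter opened envelope 2) = (1/8) / (1/3) = 3/8.

3/8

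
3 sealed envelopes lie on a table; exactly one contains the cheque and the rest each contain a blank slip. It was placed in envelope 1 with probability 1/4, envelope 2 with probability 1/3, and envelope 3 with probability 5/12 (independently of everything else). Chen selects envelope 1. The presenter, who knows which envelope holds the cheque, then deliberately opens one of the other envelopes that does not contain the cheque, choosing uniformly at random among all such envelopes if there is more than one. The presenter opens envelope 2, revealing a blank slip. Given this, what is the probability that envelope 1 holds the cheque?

3/13

Consider each possible location of the cheque in turn.
If it is in envelope 1 (prior 1/4): the presenter has 2 equally likely choices, so probability 1/2; weight (1/4)·(1/2) = 1/8.
If it is in envelope 2 (prior 1/3): the presenter opened envelope 2, so this case is ruled out; weight (1/3)·0 = 0.
If it is in envelope 3 (prior 5/12): the presenter has no choice, probability 1; weight (5/12)·1 = 5/12.
The weights sum to 13/24.
So P(the cheque in envelope 1 | the presenter opened envelope 2) = (1/8) / (13/24) = 3/13.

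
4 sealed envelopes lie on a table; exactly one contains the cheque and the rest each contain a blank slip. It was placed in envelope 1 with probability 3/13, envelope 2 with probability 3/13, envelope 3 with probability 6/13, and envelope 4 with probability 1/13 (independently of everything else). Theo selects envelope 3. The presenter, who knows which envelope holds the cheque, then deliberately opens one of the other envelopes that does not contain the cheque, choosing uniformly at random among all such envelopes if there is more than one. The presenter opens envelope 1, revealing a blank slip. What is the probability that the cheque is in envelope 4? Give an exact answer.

Apply Bayes' rule, conditioning on where the cheque actually is.
If it is in envelope 1 (prior 3/13): the presenter opened envelope 1, so this case is ruled out; weight (3/13)·0 = 0.
If it is in envelope 2 (prior 3/13): the presenter has 2 equally likely choices, so probability 1/2; weight (3/13)·(1/2) = 3/26.
If it is in envelope 3 (prior 6/13): the presenter has 3 equally likely choices, so probability 1/3; weight (6/13)·(1/3) = 2/13.
If it is in envelope 4 (prior 1/13): the presenter has 2 equally likely choices, so probability 1/2; weight (1/13)·(1/2) = 1/26.
The weights sum to 4/13.
So P(the cheque in envelope 4 | the presenter opened envelope 1) = (1/26) / (4/13) = 1/8.

1/8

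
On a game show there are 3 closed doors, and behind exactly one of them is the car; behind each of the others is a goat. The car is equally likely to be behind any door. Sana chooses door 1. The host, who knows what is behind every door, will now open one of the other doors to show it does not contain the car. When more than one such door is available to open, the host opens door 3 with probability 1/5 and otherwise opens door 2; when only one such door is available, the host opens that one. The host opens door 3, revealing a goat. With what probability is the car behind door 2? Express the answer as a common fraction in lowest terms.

5/6

Consider each possible location of the car in turn.
If it is behind door 1 (prior 1/3): door 3 is available, opened with probability 1/5; weight (1/3)·(1/5) = 1/15.
If it is behind door 2 (prior 1/3): only door 3 is available, probability 1; weight (1/3)·1 = 1/3.
If it is behind door 3 (prior 1/3): the host opened door 3, so this case is ruled out; weight (1/3)·0 = 0.
The weights sum to 2/5.
So P(the car behind door 2 | the host opened door 3) = (1/3) / (2/5) = 5/6.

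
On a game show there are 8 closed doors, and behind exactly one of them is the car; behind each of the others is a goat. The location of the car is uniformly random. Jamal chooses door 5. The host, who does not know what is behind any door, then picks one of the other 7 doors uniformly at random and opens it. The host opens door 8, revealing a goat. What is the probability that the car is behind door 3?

Because the host chose which door to open without knowing where the car is, the choice is independent of the prize location. Learning that door 8 does not hold the car simply rules out that one location and leaves the remaining 7 doors still equally likely by symmetry.
So P(the car behind door 3) = 1/7.

1/7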